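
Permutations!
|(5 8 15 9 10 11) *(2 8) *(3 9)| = |(2 8 15 3 9 10 11 5)| = 8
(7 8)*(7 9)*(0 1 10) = (0 1 10)(7 8 9) = [1, 10, 2, 3, 4, 5, 6, 8, 9, 7, 0]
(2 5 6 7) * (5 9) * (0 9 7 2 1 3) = (0 9 5 6 2 7 1 3) = [9, 3, 7, 0, 4, 6, 2, 1, 8, 5]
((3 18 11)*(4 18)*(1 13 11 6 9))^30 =(1 6 4 11)(3 13 9 18) =[0, 6, 2, 13, 11, 5, 4, 7, 8, 18, 10, 1, 12, 9, 14, 15, 16, 17, 3]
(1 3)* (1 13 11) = (1 3 13 11) = [0, 3, 2, 13, 4, 5, 6, 7, 8, 9, 10, 1, 12, 11]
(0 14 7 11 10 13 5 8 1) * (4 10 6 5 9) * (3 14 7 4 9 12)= (0 7 11 6 5 8 1)(3 14 4 10 13 12)= [7, 0, 2, 14, 10, 8, 5, 11, 1, 9, 13, 6, 3, 12, 4]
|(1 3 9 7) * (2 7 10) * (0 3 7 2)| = 4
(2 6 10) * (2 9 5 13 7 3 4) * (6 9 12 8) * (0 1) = (0 1)(2 9 5 13 7 3 4)(6 10 12 8) = [1, 0, 9, 4, 2, 13, 10, 3, 6, 5, 12, 11, 8, 7]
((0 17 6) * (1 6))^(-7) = (0 17 1 6) = [17, 6, 2, 3, 4, 5, 0, 7, 8, 9, 10, 11, 12, 13, 14, 15, 16, 1]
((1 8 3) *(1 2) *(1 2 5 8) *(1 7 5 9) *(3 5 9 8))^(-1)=(1 9 7)(3 5 8)=[0, 9, 2, 5, 4, 8, 6, 1, 3, 7]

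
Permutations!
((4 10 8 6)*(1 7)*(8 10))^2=[0, 1, 2, 3, 6, 5, 8, 7, 4, 9, 10]=(10)(4 6 8)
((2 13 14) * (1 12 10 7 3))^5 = (2 14 13) = [0, 1, 14, 3, 4, 5, 6, 7, 8, 9, 10, 11, 12, 2, 13]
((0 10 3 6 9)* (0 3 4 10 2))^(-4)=[0, 1, 2, 9, 4, 5, 3, 7, 8, 6, 10]=(10)(3 9 6)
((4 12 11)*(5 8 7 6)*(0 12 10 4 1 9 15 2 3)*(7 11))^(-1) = (0 3 2 15 9 1 11 8 5 6 7 12)(4 10) = [3, 11, 15, 2, 10, 6, 7, 12, 5, 1, 4, 8, 0, 13, 14, 9]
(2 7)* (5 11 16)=(2 7)(5 11 16)=[0, 1, 7, 3, 4, 11, 6, 2, 8, 9, 10, 16, 12, 13, 14, 15, 5]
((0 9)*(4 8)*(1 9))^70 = (0 1 9) = [1, 9, 2, 3, 4, 5, 6, 7, 8, 0]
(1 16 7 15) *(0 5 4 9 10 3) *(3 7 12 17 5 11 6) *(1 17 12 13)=(0 11 6 3)(1 16 13)(4 9 10 7 15 17 5)=[11, 16, 2, 0, 9, 4, 3, 15, 8, 10, 7, 6, 12, 1, 14, 17, 13, 5]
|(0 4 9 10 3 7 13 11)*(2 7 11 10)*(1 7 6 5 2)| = |(0 4 9 1 7 13 10 3 11)(2 6 5)| = 9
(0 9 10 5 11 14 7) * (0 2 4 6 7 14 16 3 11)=[9, 1, 4, 11, 6, 0, 7, 2, 8, 10, 5, 16, 12, 13, 14, 15, 3]=(0 9 10 5)(2 4 6 7)(3 11 16)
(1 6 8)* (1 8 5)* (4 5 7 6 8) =(1 8 4 5)(6 7) =[0, 8, 2, 3, 5, 1, 7, 6, 4]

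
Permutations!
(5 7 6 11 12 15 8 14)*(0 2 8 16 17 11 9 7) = (0 2 8 14 5)(6 9 7)(11 12 15 16 17) = [2, 1, 8, 3, 4, 0, 9, 6, 14, 7, 10, 12, 15, 13, 5, 16, 17, 11]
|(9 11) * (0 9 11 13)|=3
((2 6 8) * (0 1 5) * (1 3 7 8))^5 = (0 6 7 5 2 3 1 8) = [6, 8, 3, 1, 4, 2, 7, 5, 0]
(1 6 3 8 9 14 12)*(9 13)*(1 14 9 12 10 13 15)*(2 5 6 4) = (1 4 2 5 6 3 8 15)(10 13 12 14) = [0, 4, 5, 8, 2, 6, 3, 7, 15, 9, 13, 11, 14, 12, 10, 1]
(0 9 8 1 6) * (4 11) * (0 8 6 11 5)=(0 9 6 8 1 11 4 5)=[9, 11, 2, 3, 5, 0, 8, 7, 1, 6, 10, 4]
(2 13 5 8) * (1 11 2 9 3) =[0, 11, 13, 1, 4, 8, 6, 7, 9, 3, 10, 2, 12, 5] =(1 11 2 13 5 8 9 3)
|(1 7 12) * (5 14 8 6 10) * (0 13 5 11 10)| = 6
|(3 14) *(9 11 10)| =|(3 14)(9 11 10)| =6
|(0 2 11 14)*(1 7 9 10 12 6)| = 12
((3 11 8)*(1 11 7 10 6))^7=(11)=[0, 1, 2, 3, 4, 5, 6, 7, 8, 9, 10, 11]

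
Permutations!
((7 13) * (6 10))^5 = (6 10)(7 13) = [0, 1, 2, 3, 4, 5, 10, 13, 8, 9, 6, 11, 12, 7]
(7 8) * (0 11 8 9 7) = (0 11 8)(7 9) = [11, 1, 2, 3, 4, 5, 6, 9, 0, 7, 10, 8]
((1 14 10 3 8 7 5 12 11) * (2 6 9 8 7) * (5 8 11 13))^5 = (1 8)(2 14)(3 9)(5 13 12)(6 10)(7 11) = [0, 8, 14, 9, 4, 13, 10, 11, 1, 3, 6, 7, 5, 12, 2]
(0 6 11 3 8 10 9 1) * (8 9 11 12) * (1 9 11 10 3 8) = (0 6 12 1)(3 11 8) = [6, 0, 2, 11, 4, 5, 12, 7, 3, 9, 10, 8, 1]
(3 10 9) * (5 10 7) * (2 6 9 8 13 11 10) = [0, 1, 6, 7, 4, 2, 9, 5, 13, 3, 8, 10, 12, 11] = (2 6 9 3 7 5)(8 13 11 10)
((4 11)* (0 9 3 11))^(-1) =(0 4 11 3 9) =[4, 1, 2, 9, 11, 5, 6, 7, 8, 0, 10, 3]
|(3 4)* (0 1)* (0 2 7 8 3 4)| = 6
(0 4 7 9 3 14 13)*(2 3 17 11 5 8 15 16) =(0 4 7 9 17 11 5 8 15 16 2 3 14 13) =[4, 1, 3, 14, 7, 8, 6, 9, 15, 17, 10, 5, 12, 0, 13, 16, 2, 11]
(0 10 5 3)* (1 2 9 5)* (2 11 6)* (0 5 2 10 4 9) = [4, 11, 0, 5, 9, 3, 10, 7, 8, 2, 1, 6] = (0 4 9 2)(1 11 6 10)(3 5)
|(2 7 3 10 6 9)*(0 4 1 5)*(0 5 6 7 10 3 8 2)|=20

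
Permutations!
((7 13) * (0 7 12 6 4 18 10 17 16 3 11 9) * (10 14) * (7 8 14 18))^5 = [16, 1, 2, 14, 4, 5, 6, 7, 3, 17, 9, 10, 12, 13, 11, 15, 8, 0, 18] = (18)(0 16 8 3 14 11 10 9 17)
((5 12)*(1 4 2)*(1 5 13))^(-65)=(1 4 2 5 12 13)=[0, 4, 5, 3, 2, 12, 6, 7, 8, 9, 10, 11, 13, 1]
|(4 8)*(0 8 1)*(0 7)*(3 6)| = 10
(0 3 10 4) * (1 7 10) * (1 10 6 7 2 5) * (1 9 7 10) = (0 3 1 2 5 9 7 6 10 4) = [3, 2, 5, 1, 0, 9, 10, 6, 8, 7, 4]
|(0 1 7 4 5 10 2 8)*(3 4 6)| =10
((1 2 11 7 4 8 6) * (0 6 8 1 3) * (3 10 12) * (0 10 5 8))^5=(0 6 5 8)(3 12 10)=[6, 1, 2, 12, 4, 8, 5, 7, 0, 9, 3, 11, 10]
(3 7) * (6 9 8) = (3 7)(6 9 8) = [0, 1, 2, 7, 4, 5, 9, 3, 6, 8]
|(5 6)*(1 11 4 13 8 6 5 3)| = 7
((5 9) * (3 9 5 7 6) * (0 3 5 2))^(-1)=(0 2 5 6 7 9 3)=[2, 1, 5, 0, 4, 6, 7, 9, 8, 3]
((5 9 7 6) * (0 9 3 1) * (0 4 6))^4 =(0 9 7)(1 3 5 6 4) =[9, 3, 2, 5, 1, 6, 4, 0, 8, 7]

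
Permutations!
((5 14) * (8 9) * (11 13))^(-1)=(5 14)(8 9)(11 13)=[0, 1, 2, 3, 4, 14, 6, 7, 9, 8, 10, 13, 12, 11, 5]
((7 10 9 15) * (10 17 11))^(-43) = (7 15 9 10 11 17) = [0, 1, 2, 3, 4, 5, 6, 15, 8, 10, 11, 17, 12, 13, 14, 9, 16, 7]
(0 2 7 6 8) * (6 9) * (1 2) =[1, 2, 7, 3, 4, 5, 8, 9, 0, 6] =(0 1 2 7 9 6 8)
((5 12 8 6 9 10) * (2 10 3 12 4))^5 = [0, 1, 10, 3, 2, 4, 6, 7, 8, 9, 5, 11, 12] = (12)(2 10 5 4)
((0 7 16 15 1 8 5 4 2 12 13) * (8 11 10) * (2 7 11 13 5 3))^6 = (0 12 1 3 16 10 4)(2 15 8 7 11 5 13) = [12, 3, 15, 16, 0, 13, 6, 11, 7, 9, 4, 5, 1, 2, 14, 8, 10]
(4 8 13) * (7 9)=(4 8 13)(7 9)=[0, 1, 2, 3, 8, 5, 6, 9, 13, 7, 10, 11, 12, 4]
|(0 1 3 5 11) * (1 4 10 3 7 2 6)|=12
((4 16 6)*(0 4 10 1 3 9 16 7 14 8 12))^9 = [14, 16, 2, 6, 8, 5, 3, 12, 4, 10, 9, 11, 7, 13, 0, 15, 1] = (0 14)(1 16)(3 6)(4 8)(7 12)(9 10)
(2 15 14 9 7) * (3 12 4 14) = (2 15 3 12 4 14 9 7) = [0, 1, 15, 12, 14, 5, 6, 2, 8, 7, 10, 11, 4, 13, 9, 3]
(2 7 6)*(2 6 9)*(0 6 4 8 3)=(0 6 4 8 3)(2 7 9)=[6, 1, 7, 0, 8, 5, 4, 9, 3, 2]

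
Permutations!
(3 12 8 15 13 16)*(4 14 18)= (3 12 8 15 13 16)(4 14 18)= [0, 1, 2, 12, 14, 5, 6, 7, 15, 9, 10, 11, 8, 16, 18, 13, 3, 17, 4]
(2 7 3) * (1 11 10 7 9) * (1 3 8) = (1 11 10 7 8)(2 9 3) = [0, 11, 9, 2, 4, 5, 6, 8, 1, 3, 7, 10]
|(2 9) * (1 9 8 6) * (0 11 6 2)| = |(0 11 6 1 9)(2 8)| = 10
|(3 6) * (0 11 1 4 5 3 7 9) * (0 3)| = 20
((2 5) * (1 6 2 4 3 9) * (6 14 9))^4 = (1 14 9)(2 6 3 4 5) = [0, 14, 6, 4, 5, 2, 3, 7, 8, 1, 10, 11, 12, 13, 9]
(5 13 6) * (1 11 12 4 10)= (1 11 12 4 10)(5 13 6)= [0, 11, 2, 3, 10, 13, 5, 7, 8, 9, 1, 12, 4, 6]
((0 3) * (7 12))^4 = (12) = [0, 1, 2, 3, 4, 5, 6, 7, 8, 9, 10, 11, 12]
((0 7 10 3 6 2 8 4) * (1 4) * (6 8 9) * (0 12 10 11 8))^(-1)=(0 3 10 12 4 1 8 11 7)(2 6 9)=[3, 8, 6, 10, 1, 5, 9, 0, 11, 2, 12, 7, 4]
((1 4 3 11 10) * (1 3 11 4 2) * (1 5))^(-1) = (1 5 2)(3 10 11 4) = [0, 5, 1, 10, 3, 2, 6, 7, 8, 9, 11, 4]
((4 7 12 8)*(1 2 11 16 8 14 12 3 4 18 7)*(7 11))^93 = [0, 3, 4, 2, 7, 5, 6, 1, 18, 9, 10, 16, 14, 13, 12, 15, 8, 17, 11] = (1 3 2 4 7)(8 18 11 16)(12 14)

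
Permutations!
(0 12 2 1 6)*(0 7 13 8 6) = [12, 0, 1, 3, 4, 5, 7, 13, 6, 9, 10, 11, 2, 8] = (0 12 2 1)(6 7 13 8)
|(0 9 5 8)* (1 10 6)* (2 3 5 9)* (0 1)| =|(0 2 3 5 8 1 10 6)| =8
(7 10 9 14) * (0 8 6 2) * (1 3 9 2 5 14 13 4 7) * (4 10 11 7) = (0 8 6 5 14 1 3 9 13 10 2)(7 11) = [8, 3, 0, 9, 4, 14, 5, 11, 6, 13, 2, 7, 12, 10, 1]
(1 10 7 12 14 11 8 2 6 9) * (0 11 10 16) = (0 11 8 2 6 9 1 16)(7 12 14 10) = [11, 16, 6, 3, 4, 5, 9, 12, 2, 1, 7, 8, 14, 13, 10, 15, 0]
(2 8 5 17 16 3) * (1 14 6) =(1 14 6)(2 8 5 17 16 3) =[0, 14, 8, 2, 4, 17, 1, 7, 5, 9, 10, 11, 12, 13, 6, 15, 3, 16]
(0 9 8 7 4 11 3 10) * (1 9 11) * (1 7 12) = [11, 9, 2, 10, 7, 5, 6, 4, 12, 8, 0, 3, 1] = (0 11 3 10)(1 9 8 12)(4 7)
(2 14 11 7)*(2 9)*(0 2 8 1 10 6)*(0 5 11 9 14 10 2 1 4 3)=(0 1 2 10 6 5 11 7 14 9 8 4 3)=[1, 2, 10, 0, 3, 11, 5, 14, 4, 8, 6, 7, 12, 13, 9]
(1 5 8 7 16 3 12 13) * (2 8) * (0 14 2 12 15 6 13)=(0 14 2 8 7 16 3 15 6 13 1 5 12)=[14, 5, 8, 15, 4, 12, 13, 16, 7, 9, 10, 11, 0, 1, 2, 6, 3]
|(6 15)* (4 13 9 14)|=4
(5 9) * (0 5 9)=[5, 1, 2, 3, 4, 0, 6, 7, 8, 9]=(9)(0 5)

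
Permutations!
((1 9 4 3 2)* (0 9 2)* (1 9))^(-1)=[3, 0, 1, 4, 9, 5, 6, 7, 8, 2]=(0 3 4 9 2 1)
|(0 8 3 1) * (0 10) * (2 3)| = |(0 8 2 3 1 10)| = 6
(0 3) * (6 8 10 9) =(0 3)(6 8 10 9) =[3, 1, 2, 0, 4, 5, 8, 7, 10, 6, 9]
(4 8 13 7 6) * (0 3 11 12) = (0 3 11 12)(4 8 13 7 6) = [3, 1, 2, 11, 8, 5, 4, 6, 13, 9, 10, 12, 0, 7]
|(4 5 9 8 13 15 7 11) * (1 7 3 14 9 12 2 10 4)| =|(1 7 11)(2 10 4 5 12)(3 14 9 8 13 15)| =30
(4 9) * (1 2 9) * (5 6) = (1 2 9 4)(5 6) = [0, 2, 9, 3, 1, 6, 5, 7, 8, 4]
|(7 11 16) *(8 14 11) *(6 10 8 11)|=12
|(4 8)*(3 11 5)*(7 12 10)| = 6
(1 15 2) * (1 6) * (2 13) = (1 15 13 2 6) = [0, 15, 6, 3, 4, 5, 1, 7, 8, 9, 10, 11, 12, 2, 14, 13]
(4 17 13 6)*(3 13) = (3 13 6 4 17) = [0, 1, 2, 13, 17, 5, 4, 7, 8, 9, 10, 11, 12, 6, 14, 15, 16, 3]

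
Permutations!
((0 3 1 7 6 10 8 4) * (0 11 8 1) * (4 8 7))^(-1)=(0 3)(1 10 6 7 11 4)=[3, 10, 2, 0, 1, 5, 7, 11, 8, 9, 6, 4]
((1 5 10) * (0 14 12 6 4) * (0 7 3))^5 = (0 7 6 14 3 4 12)(1 10 5) = [7, 10, 2, 4, 12, 1, 14, 6, 8, 9, 5, 11, 0, 13, 3]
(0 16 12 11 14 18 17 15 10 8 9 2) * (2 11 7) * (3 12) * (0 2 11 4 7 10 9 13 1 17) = (0 16 3 12 10 8 13 1 17 15 9 4 7 11 14 18) = [16, 17, 2, 12, 7, 5, 6, 11, 13, 4, 8, 14, 10, 1, 18, 9, 3, 15, 0]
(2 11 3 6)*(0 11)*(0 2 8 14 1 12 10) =[11, 12, 2, 6, 4, 5, 8, 7, 14, 9, 0, 3, 10, 13, 1] =(0 11 3 6 8 14 1 12 10)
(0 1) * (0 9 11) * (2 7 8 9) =[1, 2, 7, 3, 4, 5, 6, 8, 9, 11, 10, 0] =(0 1 2 7 8 9 11)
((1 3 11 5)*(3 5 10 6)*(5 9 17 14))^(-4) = [0, 9, 2, 3, 4, 1, 6, 7, 8, 17, 10, 11, 12, 13, 5, 15, 16, 14] = (1 9 17 14 5)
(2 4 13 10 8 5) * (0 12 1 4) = [12, 4, 0, 3, 13, 2, 6, 7, 5, 9, 8, 11, 1, 10] = (0 12 1 4 13 10 8 5 2)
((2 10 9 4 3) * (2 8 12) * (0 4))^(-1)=[9, 1, 12, 4, 0, 5, 6, 7, 3, 10, 2, 11, 8]=(0 9 10 2 12 8 3 4)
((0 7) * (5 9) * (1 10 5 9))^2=[0, 5, 2, 3, 4, 10, 6, 7, 8, 9, 1]=(1 5 10)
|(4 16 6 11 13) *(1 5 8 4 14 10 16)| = |(1 5 8 4)(6 11 13 14 10 16)| = 12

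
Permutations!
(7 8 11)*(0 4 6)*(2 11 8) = [4, 1, 11, 3, 6, 5, 0, 2, 8, 9, 10, 7] = (0 4 6)(2 11 7)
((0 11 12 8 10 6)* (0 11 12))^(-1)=(0 11 6 10 8 12)=[11, 1, 2, 3, 4, 5, 10, 7, 12, 9, 8, 6, 0]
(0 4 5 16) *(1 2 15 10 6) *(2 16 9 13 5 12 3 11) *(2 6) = (0 4 12 3 11 6 1 16)(2 15 10)(5 9 13) = [4, 16, 15, 11, 12, 9, 1, 7, 8, 13, 2, 6, 3, 5, 14, 10, 0]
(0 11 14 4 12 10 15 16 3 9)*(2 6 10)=[11, 1, 6, 9, 12, 5, 10, 7, 8, 0, 15, 14, 2, 13, 4, 16, 3]=(0 11 14 4 12 2 6 10 15 16 3 9)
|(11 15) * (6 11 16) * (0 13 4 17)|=4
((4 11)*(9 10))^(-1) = [0, 1, 2, 3, 11, 5, 6, 7, 8, 10, 9, 4] = (4 11)(9 10)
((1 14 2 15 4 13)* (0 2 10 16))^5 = (0 1 2 14 15 10 4 16 13) = [1, 2, 14, 3, 16, 5, 6, 7, 8, 9, 4, 11, 12, 0, 15, 10, 13]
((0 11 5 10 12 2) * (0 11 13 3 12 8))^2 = (0 3 2 5 8 13 12 11 10) = [3, 1, 5, 2, 4, 8, 6, 7, 13, 9, 0, 10, 11, 12]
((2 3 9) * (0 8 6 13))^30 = (0 6)(8 13) = [6, 1, 2, 3, 4, 5, 0, 7, 13, 9, 10, 11, 12, 8]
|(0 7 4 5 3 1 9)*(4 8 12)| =|(0 7 8 12 4 5 3 1 9)| =9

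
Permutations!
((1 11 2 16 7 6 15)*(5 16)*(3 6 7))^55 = (1 15 6 3 16 5 2 11) = [0, 15, 11, 16, 4, 2, 3, 7, 8, 9, 10, 1, 12, 13, 14, 6, 5]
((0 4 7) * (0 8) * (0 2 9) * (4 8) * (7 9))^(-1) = (0 9 4 7 2 8) = [9, 1, 8, 3, 7, 5, 6, 2, 0, 4]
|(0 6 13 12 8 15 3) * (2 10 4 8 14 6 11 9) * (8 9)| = |(0 11 8 15 3)(2 10 4 9)(6 13 12 14)| = 20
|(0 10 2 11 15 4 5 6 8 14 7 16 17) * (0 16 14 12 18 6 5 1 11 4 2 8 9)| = 70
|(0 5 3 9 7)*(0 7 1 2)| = |(0 5 3 9 1 2)| = 6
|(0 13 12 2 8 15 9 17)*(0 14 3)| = |(0 13 12 2 8 15 9 17 14 3)| = 10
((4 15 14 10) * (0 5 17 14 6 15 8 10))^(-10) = [17, 1, 2, 3, 10, 14, 6, 7, 4, 9, 8, 11, 12, 13, 5, 15, 16, 0] = (0 17)(4 10 8)(5 14)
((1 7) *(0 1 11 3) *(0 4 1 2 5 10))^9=(0 2 5 10)(1 4 3 11 7)=[2, 4, 5, 11, 3, 10, 6, 1, 8, 9, 0, 7]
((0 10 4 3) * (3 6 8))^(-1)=(0 3 8 6 4 10)=[3, 1, 2, 8, 10, 5, 4, 7, 6, 9, 0]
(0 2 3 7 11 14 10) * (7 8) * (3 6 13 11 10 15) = (0 2 6 13 11 14 15 3 8 7 10) = [2, 1, 6, 8, 4, 5, 13, 10, 7, 9, 0, 14, 12, 11, 15, 3]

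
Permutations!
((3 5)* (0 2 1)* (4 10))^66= (10)= [0, 1, 2, 3, 4, 5, 6, 7, 8, 9, 10]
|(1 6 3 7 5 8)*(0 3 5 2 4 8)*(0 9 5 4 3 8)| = 30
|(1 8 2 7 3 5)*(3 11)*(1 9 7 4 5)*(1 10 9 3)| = 10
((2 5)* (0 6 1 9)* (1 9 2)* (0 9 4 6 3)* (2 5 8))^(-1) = (9)(0 3)(1 5)(2 8)(4 6) = [3, 5, 8, 0, 6, 1, 4, 7, 2, 9]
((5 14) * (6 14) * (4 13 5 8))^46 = (4 14 5)(6 13 8) = [0, 1, 2, 3, 14, 4, 13, 7, 6, 9, 10, 11, 12, 8, 5]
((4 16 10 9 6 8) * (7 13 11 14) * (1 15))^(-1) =[0, 15, 2, 3, 8, 5, 9, 14, 6, 10, 16, 13, 12, 7, 11, 1, 4] =(1 15)(4 8 6 9 10 16)(7 14 11 13)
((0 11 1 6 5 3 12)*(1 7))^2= (0 7 6 3)(1 5 12 11)= [7, 5, 2, 0, 4, 12, 3, 6, 8, 9, 10, 1, 11]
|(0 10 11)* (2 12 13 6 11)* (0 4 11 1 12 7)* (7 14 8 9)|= 28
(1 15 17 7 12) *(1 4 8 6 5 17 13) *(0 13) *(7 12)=(0 13 1 15)(4 8 6 5 17 12)=[13, 15, 2, 3, 8, 17, 5, 7, 6, 9, 10, 11, 4, 1, 14, 0, 16, 12]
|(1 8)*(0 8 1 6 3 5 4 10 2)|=|(0 8 6 3 5 4 10 2)|=8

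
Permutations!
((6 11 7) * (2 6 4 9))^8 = [0, 1, 11, 3, 2, 5, 7, 9, 8, 6, 10, 4] = (2 11 4)(6 7 9)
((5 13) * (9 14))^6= (14)= [0, 1, 2, 3, 4, 5, 6, 7, 8, 9, 10, 11, 12, 13, 14]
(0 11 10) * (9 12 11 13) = (0 13 9 12 11 10) = [13, 1, 2, 3, 4, 5, 6, 7, 8, 12, 0, 10, 11, 9]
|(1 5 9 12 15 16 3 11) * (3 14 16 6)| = 8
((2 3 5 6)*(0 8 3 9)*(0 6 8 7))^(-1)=(0 7)(2 6 9)(3 8 5)=[7, 1, 6, 8, 4, 3, 9, 0, 5, 2]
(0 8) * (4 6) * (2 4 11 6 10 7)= (0 8)(2 4 10 7)(6 11)= [8, 1, 4, 3, 10, 5, 11, 2, 0, 9, 7, 6]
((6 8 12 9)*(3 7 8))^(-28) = [0, 1, 2, 8, 4, 5, 7, 12, 9, 3, 10, 11, 6] = (3 8 9)(6 7 12)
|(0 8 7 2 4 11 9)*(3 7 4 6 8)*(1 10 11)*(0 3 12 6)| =12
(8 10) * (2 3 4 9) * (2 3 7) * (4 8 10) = (10)(2 7)(3 8 4 9) = [0, 1, 7, 8, 9, 5, 6, 2, 4, 3, 10]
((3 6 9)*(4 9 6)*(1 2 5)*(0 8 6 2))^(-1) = (0 1 5 2 6 8)(3 9 4) = [1, 5, 6, 9, 3, 2, 8, 7, 0, 4]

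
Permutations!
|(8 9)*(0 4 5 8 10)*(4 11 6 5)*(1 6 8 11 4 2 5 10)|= |(0 4 2 5 11 8 9 1 6 10)|= 10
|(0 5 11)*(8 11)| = |(0 5 8 11)| = 4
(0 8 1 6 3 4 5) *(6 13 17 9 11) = [8, 13, 2, 4, 5, 0, 3, 7, 1, 11, 10, 6, 12, 17, 14, 15, 16, 9] = (0 8 1 13 17 9 11 6 3 4 5)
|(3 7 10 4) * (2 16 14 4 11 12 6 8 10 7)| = |(2 16 14 4 3)(6 8 10 11 12)| = 5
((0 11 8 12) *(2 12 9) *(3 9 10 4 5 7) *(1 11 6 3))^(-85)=(0 12 2 9 3 6)(1 7 5 4 10 8 11)=[12, 7, 9, 6, 10, 4, 0, 5, 11, 3, 8, 1, 2]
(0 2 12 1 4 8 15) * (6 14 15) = (0 2 12 1 4 8 6 14 15) = [2, 4, 12, 3, 8, 5, 14, 7, 6, 9, 10, 11, 1, 13, 15, 0]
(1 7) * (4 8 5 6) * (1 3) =(1 7 3)(4 8 5 6) =[0, 7, 2, 1, 8, 6, 4, 3, 5]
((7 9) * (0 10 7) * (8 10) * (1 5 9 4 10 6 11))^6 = (0 9 5 1 11 6 8) = [9, 11, 2, 3, 4, 1, 8, 7, 0, 5, 10, 6]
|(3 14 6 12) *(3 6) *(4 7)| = |(3 14)(4 7)(6 12)| = 2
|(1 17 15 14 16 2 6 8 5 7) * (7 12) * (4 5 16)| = 8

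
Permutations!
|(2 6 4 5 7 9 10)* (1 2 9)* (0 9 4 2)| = |(0 9 10 4 5 7 1)(2 6)| = 14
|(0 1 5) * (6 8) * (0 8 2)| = 6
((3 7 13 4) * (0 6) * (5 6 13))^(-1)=(0 6 5 7 3 4 13)=[6, 1, 2, 4, 13, 7, 5, 3, 8, 9, 10, 11, 12, 0]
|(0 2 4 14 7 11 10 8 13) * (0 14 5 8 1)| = 11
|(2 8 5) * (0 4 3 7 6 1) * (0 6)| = 12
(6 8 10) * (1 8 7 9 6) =(1 8 10)(6 7 9) =[0, 8, 2, 3, 4, 5, 7, 9, 10, 6, 1]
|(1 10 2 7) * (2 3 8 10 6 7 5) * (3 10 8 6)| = |(10)(1 3 6 7)(2 5)| = 4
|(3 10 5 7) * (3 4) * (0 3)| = 6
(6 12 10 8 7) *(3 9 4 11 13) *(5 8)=(3 9 4 11 13)(5 8 7 6 12 10)=[0, 1, 2, 9, 11, 8, 12, 6, 7, 4, 5, 13, 10, 3]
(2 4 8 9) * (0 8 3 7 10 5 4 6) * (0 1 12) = (0 8 9 2 6 1 12)(3 7 10 5 4) = [8, 12, 6, 7, 3, 4, 1, 10, 9, 2, 5, 11, 0]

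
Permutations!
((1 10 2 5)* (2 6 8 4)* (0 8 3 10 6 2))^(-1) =(0 4 8)(1 5 2 10 3 6) =[4, 5, 10, 6, 8, 2, 1, 7, 0, 9, 3]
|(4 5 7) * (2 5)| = 4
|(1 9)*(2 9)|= |(1 2 9)|= 3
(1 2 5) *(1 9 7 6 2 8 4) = (1 8 4)(2 5 9 7 6) = [0, 8, 5, 3, 1, 9, 2, 6, 4, 7]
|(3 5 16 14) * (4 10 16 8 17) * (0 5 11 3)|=|(0 5 8 17 4 10 16 14)(3 11)|=8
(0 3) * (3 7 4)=(0 7 4 3)=[7, 1, 2, 0, 3, 5, 6, 4]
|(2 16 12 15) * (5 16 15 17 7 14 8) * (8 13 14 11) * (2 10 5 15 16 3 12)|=18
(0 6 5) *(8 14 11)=(0 6 5)(8 14 11)=[6, 1, 2, 3, 4, 0, 5, 7, 14, 9, 10, 8, 12, 13, 11]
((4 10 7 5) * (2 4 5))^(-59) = (2 4 10 7) = [0, 1, 4, 3, 10, 5, 6, 2, 8, 9, 7]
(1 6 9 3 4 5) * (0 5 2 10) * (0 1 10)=[5, 6, 0, 4, 2, 10, 9, 7, 8, 3, 1]=(0 5 10 1 6 9 3 4 2)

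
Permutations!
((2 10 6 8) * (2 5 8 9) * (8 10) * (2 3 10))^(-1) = (2 5 8)(3 9 6 10) = [0, 1, 5, 9, 4, 8, 10, 7, 2, 6, 3]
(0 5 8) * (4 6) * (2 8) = [5, 1, 8, 3, 6, 2, 4, 7, 0] = (0 5 2 8)(4 6)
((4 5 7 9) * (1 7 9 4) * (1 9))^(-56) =[0, 1, 2, 3, 4, 5, 6, 7, 8, 9] =(9)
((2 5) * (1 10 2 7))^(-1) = (1 7 5 2 10) = [0, 7, 10, 3, 4, 2, 6, 5, 8, 9, 1]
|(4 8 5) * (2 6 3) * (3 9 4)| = |(2 6 9 4 8 5 3)| = 7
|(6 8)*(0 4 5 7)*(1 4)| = |(0 1 4 5 7)(6 8)| = 10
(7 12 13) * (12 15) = (7 15 12 13) = [0, 1, 2, 3, 4, 5, 6, 15, 8, 9, 10, 11, 13, 7, 14, 12]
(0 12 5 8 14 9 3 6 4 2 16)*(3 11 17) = (0 12 5 8 14 9 11 17 3 6 4 2 16) = [12, 1, 16, 6, 2, 8, 4, 7, 14, 11, 10, 17, 5, 13, 9, 15, 0, 3]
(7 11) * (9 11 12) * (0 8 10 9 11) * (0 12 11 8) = (7 11)(8 10 9 12) = [0, 1, 2, 3, 4, 5, 6, 11, 10, 12, 9, 7, 8]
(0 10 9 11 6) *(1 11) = (0 10 9 1 11 6) = [10, 11, 2, 3, 4, 5, 0, 7, 8, 1, 9, 6]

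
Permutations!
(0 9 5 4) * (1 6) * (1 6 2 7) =(0 9 5 4)(1 2 7) =[9, 2, 7, 3, 0, 4, 6, 1, 8, 5]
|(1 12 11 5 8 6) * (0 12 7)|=8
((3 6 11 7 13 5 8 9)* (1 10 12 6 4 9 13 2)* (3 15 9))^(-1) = (1 2 7 11 6 12 10)(3 4)(5 13 8)(9 15) = [0, 2, 7, 4, 3, 13, 12, 11, 5, 15, 1, 6, 10, 8, 14, 9]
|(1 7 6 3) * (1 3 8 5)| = 5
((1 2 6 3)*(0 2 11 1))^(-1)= [3, 11, 0, 6, 4, 5, 2, 7, 8, 9, 10, 1]= (0 3 6 2)(1 11)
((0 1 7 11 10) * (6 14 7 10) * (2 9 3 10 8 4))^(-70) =(0 8 2 3)(1 4 9 10)(6 7)(11 14) =[8, 4, 3, 0, 9, 5, 7, 6, 2, 10, 1, 14, 12, 13, 11]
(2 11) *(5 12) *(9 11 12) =(2 12 5 9 11) =[0, 1, 12, 3, 4, 9, 6, 7, 8, 11, 10, 2, 5]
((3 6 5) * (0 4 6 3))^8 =(6) =[0, 1, 2, 3, 4, 5, 6]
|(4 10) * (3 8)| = |(3 8)(4 10)| = 2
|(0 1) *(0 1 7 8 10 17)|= 5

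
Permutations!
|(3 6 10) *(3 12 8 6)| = |(6 10 12 8)| = 4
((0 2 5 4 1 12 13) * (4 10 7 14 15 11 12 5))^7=(0 14 4 11 5 13 7 2 15 1 12 10)=[14, 12, 15, 3, 11, 13, 6, 2, 8, 9, 0, 5, 10, 7, 4, 1]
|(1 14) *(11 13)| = 2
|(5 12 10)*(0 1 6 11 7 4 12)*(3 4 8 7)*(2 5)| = |(0 1 6 11 3 4 12 10 2 5)(7 8)| = 10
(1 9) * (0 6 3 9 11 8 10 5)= (0 6 3 9 1 11 8 10 5)= [6, 11, 2, 9, 4, 0, 3, 7, 10, 1, 5, 8]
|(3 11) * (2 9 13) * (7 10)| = |(2 9 13)(3 11)(7 10)| = 6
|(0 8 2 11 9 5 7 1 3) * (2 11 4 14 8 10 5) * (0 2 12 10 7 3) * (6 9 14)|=24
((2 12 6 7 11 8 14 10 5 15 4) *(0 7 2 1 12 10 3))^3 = (0 8)(1 2 15 12 10 4 6 5)(3 11)(7 14) = [8, 2, 15, 11, 6, 1, 5, 14, 0, 9, 4, 3, 10, 13, 7, 12]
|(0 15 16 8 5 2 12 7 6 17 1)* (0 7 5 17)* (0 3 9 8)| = |(0 15 16)(1 7 6 3 9 8 17)(2 12 5)| = 21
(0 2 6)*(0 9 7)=(0 2 6 9 7)=[2, 1, 6, 3, 4, 5, 9, 0, 8, 7]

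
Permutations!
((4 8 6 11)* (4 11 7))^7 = (11)(4 7 6 8) = [0, 1, 2, 3, 7, 5, 8, 6, 4, 9, 10, 11]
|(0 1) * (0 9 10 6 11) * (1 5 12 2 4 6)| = |(0 5 12 2 4 6 11)(1 9 10)| = 21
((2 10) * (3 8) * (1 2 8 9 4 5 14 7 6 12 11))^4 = (1 3 14 11 8 5 12 10 4 6 2 9 7) = [0, 3, 9, 14, 6, 12, 2, 1, 5, 7, 4, 8, 10, 13, 11]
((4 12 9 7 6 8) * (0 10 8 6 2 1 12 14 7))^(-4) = (0 2 8 12 14)(1 4 9 7 10) = [2, 4, 8, 3, 9, 5, 6, 10, 12, 7, 1, 11, 14, 13, 0]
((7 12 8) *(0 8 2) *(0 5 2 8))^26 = (7 8 12) = [0, 1, 2, 3, 4, 5, 6, 8, 12, 9, 10, 11, 7]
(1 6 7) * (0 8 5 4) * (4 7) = [8, 6, 2, 3, 0, 7, 4, 1, 5] = (0 8 5 7 1 6 4)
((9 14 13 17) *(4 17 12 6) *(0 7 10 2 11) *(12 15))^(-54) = (0 7 10 2 11)(4 9 13 12)(6 17 14 15) = [7, 1, 11, 3, 9, 5, 17, 10, 8, 13, 2, 0, 4, 12, 15, 6, 16, 14]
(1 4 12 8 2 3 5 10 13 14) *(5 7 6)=(1 4 12 8 2 3 7 6 5 10 13 14)=[0, 4, 3, 7, 12, 10, 5, 6, 2, 9, 13, 11, 8, 14, 1]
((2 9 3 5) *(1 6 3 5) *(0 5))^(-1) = (0 9 2 5)(1 3 6) = [9, 3, 5, 6, 4, 0, 1, 7, 8, 2]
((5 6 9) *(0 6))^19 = [5, 1, 2, 3, 4, 9, 0, 7, 8, 6] = (0 5 9 6)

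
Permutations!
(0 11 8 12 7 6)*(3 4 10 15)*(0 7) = (0 11 8 12)(3 4 10 15)(6 7) = [11, 1, 2, 4, 10, 5, 7, 6, 12, 9, 15, 8, 0, 13, 14, 3]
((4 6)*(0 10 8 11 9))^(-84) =[10, 1, 2, 3, 4, 5, 6, 7, 11, 0, 8, 9] =(0 10 8 11 9)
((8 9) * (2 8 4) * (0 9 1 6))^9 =(0 4 8 6 9 2 1) =[4, 0, 1, 3, 8, 5, 9, 7, 6, 2]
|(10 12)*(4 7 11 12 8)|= |(4 7 11 12 10 8)|= 6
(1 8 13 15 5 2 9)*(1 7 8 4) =(1 4)(2 9 7 8 13 15 5) =[0, 4, 9, 3, 1, 2, 6, 8, 13, 7, 10, 11, 12, 15, 14, 5]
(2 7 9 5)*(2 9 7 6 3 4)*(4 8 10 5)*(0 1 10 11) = (0 1 10 5 9 4 2 6 3 8 11) = [1, 10, 6, 8, 2, 9, 3, 7, 11, 4, 5, 0]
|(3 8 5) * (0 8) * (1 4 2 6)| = |(0 8 5 3)(1 4 2 6)| = 4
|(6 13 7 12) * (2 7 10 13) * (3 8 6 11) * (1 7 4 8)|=20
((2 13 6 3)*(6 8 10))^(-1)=(2 3 6 10 8 13)=[0, 1, 3, 6, 4, 5, 10, 7, 13, 9, 8, 11, 12, 2]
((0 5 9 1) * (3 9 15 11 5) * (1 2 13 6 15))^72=(0 9 13 15 5)(1 3 2 6 11)=[9, 3, 6, 2, 4, 0, 11, 7, 8, 13, 10, 1, 12, 15, 14, 5]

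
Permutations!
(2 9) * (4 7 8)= [0, 1, 9, 3, 7, 5, 6, 8, 4, 2]= (2 9)(4 7 8)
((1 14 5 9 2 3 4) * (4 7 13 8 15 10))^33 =(1 15 7 9)(2 14 10 13)(3 5 4 8) =[0, 15, 14, 5, 8, 4, 6, 9, 3, 1, 13, 11, 12, 2, 10, 7]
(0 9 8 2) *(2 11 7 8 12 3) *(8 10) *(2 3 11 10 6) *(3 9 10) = [10, 1, 0, 9, 4, 5, 2, 6, 3, 12, 8, 7, 11] = (0 10 8 3 9 12 11 7 6 2)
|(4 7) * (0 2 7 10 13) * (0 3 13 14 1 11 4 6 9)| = 10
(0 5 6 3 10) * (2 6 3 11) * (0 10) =[5, 1, 6, 0, 4, 3, 11, 7, 8, 9, 10, 2] =(0 5 3)(2 6 11)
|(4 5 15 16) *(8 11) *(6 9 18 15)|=|(4 5 6 9 18 15 16)(8 11)|=14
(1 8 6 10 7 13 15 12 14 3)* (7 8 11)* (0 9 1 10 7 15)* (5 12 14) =(0 9 1 11 15 14 3 10 8 6 7 13)(5 12) =[9, 11, 2, 10, 4, 12, 7, 13, 6, 1, 8, 15, 5, 0, 3, 14]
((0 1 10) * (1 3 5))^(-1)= (0 10 1 5 3)= [10, 5, 2, 0, 4, 3, 6, 7, 8, 9, 1]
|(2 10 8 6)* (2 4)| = 5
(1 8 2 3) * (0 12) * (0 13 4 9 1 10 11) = (0 12 13 4 9 1 8 2 3 10 11) = [12, 8, 3, 10, 9, 5, 6, 7, 2, 1, 11, 0, 13, 4]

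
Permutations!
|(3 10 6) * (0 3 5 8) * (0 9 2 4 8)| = |(0 3 10 6 5)(2 4 8 9)| = 20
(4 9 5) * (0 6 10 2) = (0 6 10 2)(4 9 5) = [6, 1, 0, 3, 9, 4, 10, 7, 8, 5, 2]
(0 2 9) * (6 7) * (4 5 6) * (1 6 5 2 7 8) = [7, 6, 9, 3, 2, 5, 8, 4, 1, 0] = (0 7 4 2 9)(1 6 8)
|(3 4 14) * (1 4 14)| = 2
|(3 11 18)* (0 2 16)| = 3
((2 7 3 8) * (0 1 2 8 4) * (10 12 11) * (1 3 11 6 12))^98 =[4, 11, 10, 0, 3, 5, 6, 1, 8, 9, 7, 2, 12] =(12)(0 4 3)(1 11 2 10 7)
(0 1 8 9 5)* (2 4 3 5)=(0 1 8 9 2 4 3 5)=[1, 8, 4, 5, 3, 0, 6, 7, 9, 2]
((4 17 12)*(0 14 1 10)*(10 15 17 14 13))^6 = (17) = [0, 1, 2, 3, 4, 5, 6, 7, 8, 9, 10, 11, 12, 13, 14, 15, 16, 17]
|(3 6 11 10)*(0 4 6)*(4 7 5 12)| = 9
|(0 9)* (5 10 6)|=|(0 9)(5 10 6)|=6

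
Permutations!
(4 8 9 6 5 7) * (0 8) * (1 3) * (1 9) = (0 8 1 3 9 6 5 7 4) = [8, 3, 2, 9, 0, 7, 5, 4, 1, 6]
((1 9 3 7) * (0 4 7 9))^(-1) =(0 1 7 4)(3 9) =[1, 7, 2, 9, 0, 5, 6, 4, 8, 3]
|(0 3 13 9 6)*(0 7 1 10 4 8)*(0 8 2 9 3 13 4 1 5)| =|(0 13 3 4 2 9 6 7 5)(1 10)| =18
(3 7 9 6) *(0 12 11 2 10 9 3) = (0 12 11 2 10 9 6)(3 7) = [12, 1, 10, 7, 4, 5, 0, 3, 8, 6, 9, 2, 11]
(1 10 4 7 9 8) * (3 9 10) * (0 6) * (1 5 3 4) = [6, 4, 2, 9, 7, 3, 0, 10, 5, 8, 1] = (0 6)(1 4 7 10)(3 9 8 5)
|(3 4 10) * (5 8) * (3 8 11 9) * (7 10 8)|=6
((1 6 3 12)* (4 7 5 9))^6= [0, 3, 2, 1, 5, 4, 12, 9, 8, 7, 10, 11, 6]= (1 3)(4 5)(6 12)(7 9)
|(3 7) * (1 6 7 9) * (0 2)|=10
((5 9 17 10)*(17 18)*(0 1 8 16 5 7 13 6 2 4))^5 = (0 9 13 1 18 6 8 17 2 16 10 4 5 7) = [9, 18, 16, 3, 5, 7, 8, 0, 17, 13, 4, 11, 12, 1, 14, 15, 10, 2, 6]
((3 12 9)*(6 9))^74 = (3 6)(9 12) = [0, 1, 2, 6, 4, 5, 3, 7, 8, 12, 10, 11, 9]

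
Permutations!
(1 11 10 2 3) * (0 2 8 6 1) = (0 2 3)(1 11 10 8 6) = [2, 11, 3, 0, 4, 5, 1, 7, 6, 9, 8, 10]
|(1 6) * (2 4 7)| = |(1 6)(2 4 7)| = 6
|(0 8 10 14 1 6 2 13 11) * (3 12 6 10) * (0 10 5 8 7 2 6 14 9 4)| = 24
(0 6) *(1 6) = (0 1 6) = [1, 6, 2, 3, 4, 5, 0]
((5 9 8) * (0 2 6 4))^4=(5 9 8)=[0, 1, 2, 3, 4, 9, 6, 7, 5, 8]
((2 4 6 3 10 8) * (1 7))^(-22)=(2 6 10)(3 8 4)=[0, 1, 6, 8, 3, 5, 10, 7, 4, 9, 2]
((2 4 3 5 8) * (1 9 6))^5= (1 6 9)= [0, 6, 2, 3, 4, 5, 9, 7, 8, 1]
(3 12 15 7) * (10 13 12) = [0, 1, 2, 10, 4, 5, 6, 3, 8, 9, 13, 11, 15, 12, 14, 7] = (3 10 13 12 15 7)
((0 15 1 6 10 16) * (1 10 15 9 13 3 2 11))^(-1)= (0 16 10 15 6 1 11 2 3 13 9)= [16, 11, 3, 13, 4, 5, 1, 7, 8, 0, 15, 2, 12, 9, 14, 6, 10]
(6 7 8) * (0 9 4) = [9, 1, 2, 3, 0, 5, 7, 8, 6, 4] = (0 9 4)(6 7 8)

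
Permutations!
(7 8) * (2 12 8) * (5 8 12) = (12)(2 5 8 7) = [0, 1, 5, 3, 4, 8, 6, 2, 7, 9, 10, 11, 12]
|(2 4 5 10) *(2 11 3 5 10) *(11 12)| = |(2 4 10 12 11 3 5)| = 7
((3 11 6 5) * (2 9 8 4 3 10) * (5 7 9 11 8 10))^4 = (2 9 6)(3 8 4)(7 11 10) = [0, 1, 9, 8, 3, 5, 2, 11, 4, 6, 7, 10]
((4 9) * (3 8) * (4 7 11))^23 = (3 8)(4 11 7 9) = [0, 1, 2, 8, 11, 5, 6, 9, 3, 4, 10, 7]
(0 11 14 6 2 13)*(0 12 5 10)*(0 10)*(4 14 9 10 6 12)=[11, 1, 13, 3, 14, 0, 2, 7, 8, 10, 6, 9, 5, 4, 12]=(0 11 9 10 6 2 13 4 14 12 5)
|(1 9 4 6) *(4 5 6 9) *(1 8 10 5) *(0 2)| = 12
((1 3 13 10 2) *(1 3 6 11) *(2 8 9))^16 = [0, 6, 8, 9, 4, 5, 11, 7, 13, 10, 3, 1, 12, 2] = (1 6 11)(2 8 13)(3 9 10)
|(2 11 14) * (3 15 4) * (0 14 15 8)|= |(0 14 2 11 15 4 3 8)|= 8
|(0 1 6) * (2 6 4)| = |(0 1 4 2 6)| = 5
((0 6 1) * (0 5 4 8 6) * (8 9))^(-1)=(1 6 8 9 4 5)=[0, 6, 2, 3, 5, 1, 8, 7, 9, 4]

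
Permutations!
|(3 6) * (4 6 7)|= 4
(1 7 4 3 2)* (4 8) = (1 7 8 4 3 2) = [0, 7, 1, 2, 3, 5, 6, 8, 4]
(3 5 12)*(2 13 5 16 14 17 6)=(2 13 5 12 3 16 14 17 6)=[0, 1, 13, 16, 4, 12, 2, 7, 8, 9, 10, 11, 3, 5, 17, 15, 14, 6]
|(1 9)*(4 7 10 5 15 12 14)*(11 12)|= |(1 9)(4 7 10 5 15 11 12 14)|= 8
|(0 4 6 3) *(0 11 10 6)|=|(0 4)(3 11 10 6)|=4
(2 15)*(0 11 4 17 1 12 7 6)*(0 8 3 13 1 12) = [11, 0, 15, 13, 17, 5, 8, 6, 3, 9, 10, 4, 7, 1, 14, 2, 16, 12] = (0 11 4 17 12 7 6 8 3 13 1)(2 15)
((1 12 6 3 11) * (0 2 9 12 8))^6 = (0 11 12)(1 6 2)(3 9 8) = [11, 6, 1, 9, 4, 5, 2, 7, 3, 8, 10, 12, 0]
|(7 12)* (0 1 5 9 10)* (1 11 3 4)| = |(0 11 3 4 1 5 9 10)(7 12)| = 8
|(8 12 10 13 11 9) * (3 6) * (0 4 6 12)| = 10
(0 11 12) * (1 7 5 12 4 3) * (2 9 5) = (0 11 4 3 1 7 2 9 5 12) = [11, 7, 9, 1, 3, 12, 6, 2, 8, 5, 10, 4, 0]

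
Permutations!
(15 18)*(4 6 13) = [0, 1, 2, 3, 6, 5, 13, 7, 8, 9, 10, 11, 12, 4, 14, 18, 16, 17, 15] = (4 6 13)(15 18)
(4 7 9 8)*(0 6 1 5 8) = (0 6 1 5 8 4 7 9) = [6, 5, 2, 3, 7, 8, 1, 9, 4, 0]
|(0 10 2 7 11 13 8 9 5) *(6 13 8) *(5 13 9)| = 21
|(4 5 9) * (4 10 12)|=|(4 5 9 10 12)|=5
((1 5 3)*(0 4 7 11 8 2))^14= [7, 3, 4, 5, 11, 1, 6, 8, 0, 9, 10, 2]= (0 7 8)(1 3 5)(2 4 11)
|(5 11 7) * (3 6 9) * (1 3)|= 12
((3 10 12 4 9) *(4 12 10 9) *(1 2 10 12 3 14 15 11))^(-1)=(1 11 15 14 9 3 12 10 2)=[0, 11, 1, 12, 4, 5, 6, 7, 8, 3, 2, 15, 10, 13, 9, 14]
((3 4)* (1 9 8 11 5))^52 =(1 8 5 9 11) =[0, 8, 2, 3, 4, 9, 6, 7, 5, 11, 10, 1]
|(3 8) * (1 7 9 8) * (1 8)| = 6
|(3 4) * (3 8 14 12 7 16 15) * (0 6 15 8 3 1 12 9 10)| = 22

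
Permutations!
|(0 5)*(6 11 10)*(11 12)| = |(0 5)(6 12 11 10)| = 4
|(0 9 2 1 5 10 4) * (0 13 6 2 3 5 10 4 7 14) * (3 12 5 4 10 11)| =7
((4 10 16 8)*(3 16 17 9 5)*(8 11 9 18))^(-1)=(3 5 9 11 16)(4 8 18 17 10)=[0, 1, 2, 5, 8, 9, 6, 7, 18, 11, 4, 16, 12, 13, 14, 15, 3, 10, 17]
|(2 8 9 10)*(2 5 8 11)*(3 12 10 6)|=|(2 11)(3 12 10 5 8 9 6)|=14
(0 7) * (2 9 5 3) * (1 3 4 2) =(0 7)(1 3)(2 9 5 4) =[7, 3, 9, 1, 2, 4, 6, 0, 8, 5]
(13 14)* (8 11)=(8 11)(13 14)=[0, 1, 2, 3, 4, 5, 6, 7, 11, 9, 10, 8, 12, 14, 13]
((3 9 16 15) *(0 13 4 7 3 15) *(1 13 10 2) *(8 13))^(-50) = [13, 3, 7, 2, 0, 5, 6, 10, 9, 1, 4, 11, 12, 16, 14, 15, 8] = (0 13 16 8 9 1 3 2 7 10 4)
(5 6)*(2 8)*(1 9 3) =[0, 9, 8, 1, 4, 6, 5, 7, 2, 3] =(1 9 3)(2 8)(5 6)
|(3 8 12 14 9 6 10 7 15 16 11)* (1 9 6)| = 10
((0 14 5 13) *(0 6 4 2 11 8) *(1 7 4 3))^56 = [4, 5, 3, 14, 6, 11, 0, 13, 7, 9, 10, 1, 12, 8, 2] = (0 4 6)(1 5 11)(2 3 14)(7 13 8)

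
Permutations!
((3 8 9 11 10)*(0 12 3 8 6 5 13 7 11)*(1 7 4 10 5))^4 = (0 1 13 9 6 5 8 3 11 10 12 7 4) = [1, 13, 2, 11, 0, 8, 5, 4, 3, 6, 12, 10, 7, 9]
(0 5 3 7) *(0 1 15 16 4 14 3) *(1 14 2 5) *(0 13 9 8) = (0 1 15 16 4 2 5 13 9 8)(3 7 14) = [1, 15, 5, 7, 2, 13, 6, 14, 0, 8, 10, 11, 12, 9, 3, 16, 4]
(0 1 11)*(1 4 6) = (0 4 6 1 11) = [4, 11, 2, 3, 6, 5, 1, 7, 8, 9, 10, 0]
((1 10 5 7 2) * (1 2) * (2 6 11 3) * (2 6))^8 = (3 11 6) = [0, 1, 2, 11, 4, 5, 3, 7, 8, 9, 10, 6]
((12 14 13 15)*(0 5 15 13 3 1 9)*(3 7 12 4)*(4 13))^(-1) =(0 9 1 3 4 13 15 5)(7 14 12) =[9, 3, 2, 4, 13, 0, 6, 14, 8, 1, 10, 11, 7, 15, 12, 5]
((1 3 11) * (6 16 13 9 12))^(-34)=[0, 11, 2, 1, 4, 5, 16, 7, 8, 12, 10, 3, 6, 9, 14, 15, 13]=(1 11 3)(6 16 13 9 12)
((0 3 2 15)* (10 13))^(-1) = (0 15 2 3)(10 13) = [15, 1, 3, 0, 4, 5, 6, 7, 8, 9, 13, 11, 12, 10, 14, 2]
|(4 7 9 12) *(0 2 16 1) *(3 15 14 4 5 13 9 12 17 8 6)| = |(0 2 16 1)(3 15 14 4 7 12 5 13 9 17 8 6)| = 12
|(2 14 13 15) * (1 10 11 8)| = 4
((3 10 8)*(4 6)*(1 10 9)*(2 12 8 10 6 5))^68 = (1 12 6 8 4 3 5 9 2) = [0, 12, 1, 5, 3, 9, 8, 7, 4, 2, 10, 11, 6]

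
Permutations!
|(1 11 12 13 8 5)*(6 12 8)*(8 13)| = |(1 11 13 6 12 8 5)| = 7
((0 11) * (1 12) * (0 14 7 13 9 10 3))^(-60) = (0 13)(3 7)(9 11)(10 14) = [13, 1, 2, 7, 4, 5, 6, 3, 8, 11, 14, 9, 12, 0, 10]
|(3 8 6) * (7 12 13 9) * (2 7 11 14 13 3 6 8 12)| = 4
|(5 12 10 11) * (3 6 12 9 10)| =12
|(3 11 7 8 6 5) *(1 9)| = |(1 9)(3 11 7 8 6 5)| = 6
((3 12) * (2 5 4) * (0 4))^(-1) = (0 5 2 4)(3 12) = [5, 1, 4, 12, 0, 2, 6, 7, 8, 9, 10, 11, 3]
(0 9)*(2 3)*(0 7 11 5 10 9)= [0, 1, 3, 2, 4, 10, 6, 11, 8, 7, 9, 5]= (2 3)(5 10 9 7 11)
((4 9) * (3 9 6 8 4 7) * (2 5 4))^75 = (9) = [0, 1, 2, 3, 4, 5, 6, 7, 8, 9]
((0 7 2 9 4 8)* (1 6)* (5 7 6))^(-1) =(0 8 4 9 2 7 5 1 6) =[8, 6, 7, 3, 9, 1, 0, 5, 4, 2]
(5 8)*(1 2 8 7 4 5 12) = (1 2 8 12)(4 5 7) = [0, 2, 8, 3, 5, 7, 6, 4, 12, 9, 10, 11, 1]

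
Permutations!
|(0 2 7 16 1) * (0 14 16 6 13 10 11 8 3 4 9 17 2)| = |(1 14 16)(2 7 6 13 10 11 8 3 4 9 17)| = 33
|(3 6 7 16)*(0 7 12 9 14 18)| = |(0 7 16 3 6 12 9 14 18)| = 9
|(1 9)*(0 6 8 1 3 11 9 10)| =15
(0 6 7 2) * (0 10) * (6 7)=(0 7 2 10)=[7, 1, 10, 3, 4, 5, 6, 2, 8, 9, 0]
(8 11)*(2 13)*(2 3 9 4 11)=(2 13 3 9 4 11 8)=[0, 1, 13, 9, 11, 5, 6, 7, 2, 4, 10, 8, 12, 3]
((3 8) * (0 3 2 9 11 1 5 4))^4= [9, 3, 5, 11, 2, 8, 6, 7, 1, 4, 10, 0]= (0 9 4 2 5 8 1 3 11)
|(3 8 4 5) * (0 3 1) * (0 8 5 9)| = |(0 3 5 1 8 4 9)| = 7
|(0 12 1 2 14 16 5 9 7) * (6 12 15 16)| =30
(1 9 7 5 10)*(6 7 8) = (1 9 8 6 7 5 10) = [0, 9, 2, 3, 4, 10, 7, 5, 6, 8, 1]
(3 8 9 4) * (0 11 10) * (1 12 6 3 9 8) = (0 11 10)(1 12 6 3)(4 9) = [11, 12, 2, 1, 9, 5, 3, 7, 8, 4, 0, 10, 6]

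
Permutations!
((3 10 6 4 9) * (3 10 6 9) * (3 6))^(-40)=(10)=[0, 1, 2, 3, 4, 5, 6, 7, 8, 9, 10]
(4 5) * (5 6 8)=(4 6 8 5)=[0, 1, 2, 3, 6, 4, 8, 7, 5]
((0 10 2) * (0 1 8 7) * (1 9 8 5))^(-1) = (0 7 8 9 2 10)(1 5) = [7, 5, 10, 3, 4, 1, 6, 8, 9, 2, 0]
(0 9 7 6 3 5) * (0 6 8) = (0 9 7 8)(3 5 6) = [9, 1, 2, 5, 4, 6, 3, 8, 0, 7]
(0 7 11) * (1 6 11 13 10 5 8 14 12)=(0 7 13 10 5 8 14 12 1 6 11)=[7, 6, 2, 3, 4, 8, 11, 13, 14, 9, 5, 0, 1, 10, 12]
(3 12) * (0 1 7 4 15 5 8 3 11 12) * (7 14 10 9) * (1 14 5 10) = [14, 5, 2, 0, 15, 8, 6, 4, 3, 7, 9, 12, 11, 13, 1, 10] = (0 14 1 5 8 3)(4 15 10 9 7)(11 12)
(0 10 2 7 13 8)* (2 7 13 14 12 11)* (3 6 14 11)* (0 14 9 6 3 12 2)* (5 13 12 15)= (0 10 7 11)(2 12 15 5 13 8 14)(6 9)= [10, 1, 12, 3, 4, 13, 9, 11, 14, 6, 7, 0, 15, 8, 2, 5]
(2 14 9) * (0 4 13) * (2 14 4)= (0 2 4 13)(9 14)= [2, 1, 4, 3, 13, 5, 6, 7, 8, 14, 10, 11, 12, 0, 9]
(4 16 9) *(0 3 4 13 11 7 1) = [3, 0, 2, 4, 16, 5, 6, 1, 8, 13, 10, 7, 12, 11, 14, 15, 9] = (0 3 4 16 9 13 11 7 1)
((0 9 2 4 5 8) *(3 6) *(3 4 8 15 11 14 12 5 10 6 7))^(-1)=[8, 1, 9, 7, 6, 12, 10, 3, 2, 0, 4, 15, 14, 13, 11, 5]=(0 8 2 9)(3 7)(4 6 10)(5 12 14 11 15)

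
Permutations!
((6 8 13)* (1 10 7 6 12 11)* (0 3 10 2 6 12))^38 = (0 11 13 12 8 7 6 10 2 3 1) = [11, 0, 3, 1, 4, 5, 10, 6, 7, 9, 2, 13, 8, 12]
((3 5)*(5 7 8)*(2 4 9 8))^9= (2 9 5 7 4 8 3)= [0, 1, 9, 2, 8, 7, 6, 4, 3, 5]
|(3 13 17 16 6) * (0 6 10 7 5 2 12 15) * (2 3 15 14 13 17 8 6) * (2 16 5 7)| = 30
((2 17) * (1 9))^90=(17)=[0, 1, 2, 3, 4, 5, 6, 7, 8, 9, 10, 11, 12, 13, 14, 15, 16, 17]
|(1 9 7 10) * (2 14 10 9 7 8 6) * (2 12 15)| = |(1 7 9 8 6 12 15 2 14 10)| = 10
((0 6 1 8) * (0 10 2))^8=[1, 10, 6, 3, 4, 5, 8, 7, 2, 9, 0]=(0 1 10)(2 6 8)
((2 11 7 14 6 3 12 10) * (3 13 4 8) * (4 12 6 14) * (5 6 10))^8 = (14)(2 11 7 4 8 3 10) = [0, 1, 11, 10, 8, 5, 6, 4, 3, 9, 2, 7, 12, 13, 14]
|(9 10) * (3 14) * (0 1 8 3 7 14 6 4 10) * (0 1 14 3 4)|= 5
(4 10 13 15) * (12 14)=(4 10 13 15)(12 14)=[0, 1, 2, 3, 10, 5, 6, 7, 8, 9, 13, 11, 14, 15, 12, 4]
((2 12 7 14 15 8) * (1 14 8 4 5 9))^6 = [0, 1, 7, 3, 4, 5, 6, 2, 12, 9, 10, 11, 8, 13, 14, 15] = (15)(2 7)(8 12)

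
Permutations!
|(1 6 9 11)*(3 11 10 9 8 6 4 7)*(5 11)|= 6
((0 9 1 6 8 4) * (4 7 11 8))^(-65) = [0, 1, 2, 3, 4, 5, 6, 11, 7, 9, 10, 8] = (7 11 8)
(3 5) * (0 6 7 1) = (0 6 7 1)(3 5) = [6, 0, 2, 5, 4, 3, 7, 1]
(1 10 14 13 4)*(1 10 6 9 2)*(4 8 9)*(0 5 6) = [5, 0, 1, 3, 10, 6, 4, 7, 9, 2, 14, 11, 12, 8, 13] = (0 5 6 4 10 14 13 8 9 2 1)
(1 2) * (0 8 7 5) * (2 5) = (0 8 7 2 1 5) = [8, 5, 1, 3, 4, 0, 6, 2, 7]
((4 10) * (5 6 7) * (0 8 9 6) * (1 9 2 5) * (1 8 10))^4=(0 9 2 4 7)(1 8 10 6 5)=[9, 8, 4, 3, 7, 1, 5, 0, 10, 2, 6]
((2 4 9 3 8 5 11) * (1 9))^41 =(1 9 3 8 5 11 2 4) =[0, 9, 4, 8, 1, 11, 6, 7, 5, 3, 10, 2]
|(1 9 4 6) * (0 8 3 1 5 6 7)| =|(0 8 3 1 9 4 7)(5 6)| =14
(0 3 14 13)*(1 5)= (0 3 14 13)(1 5)= [3, 5, 2, 14, 4, 1, 6, 7, 8, 9, 10, 11, 12, 0, 13]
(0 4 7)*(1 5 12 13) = (0 4 7)(1 5 12 13) = [4, 5, 2, 3, 7, 12, 6, 0, 8, 9, 10, 11, 13, 1]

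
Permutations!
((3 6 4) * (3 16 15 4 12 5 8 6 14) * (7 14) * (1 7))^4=[0, 1, 2, 3, 16, 5, 6, 7, 8, 9, 10, 11, 12, 13, 14, 4, 15]=(4 16 15)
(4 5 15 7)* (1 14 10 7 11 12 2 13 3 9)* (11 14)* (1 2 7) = (1 11 12 7 4 5 15 14 10)(2 13 3 9) = [0, 11, 13, 9, 5, 15, 6, 4, 8, 2, 1, 12, 7, 3, 10, 14]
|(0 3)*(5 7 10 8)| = 4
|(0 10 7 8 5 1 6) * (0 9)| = 8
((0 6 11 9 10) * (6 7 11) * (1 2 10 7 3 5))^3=(11)(0 1)(2 3)(5 10)=[1, 0, 3, 2, 4, 10, 6, 7, 8, 9, 5, 11]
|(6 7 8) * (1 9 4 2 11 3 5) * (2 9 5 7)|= 6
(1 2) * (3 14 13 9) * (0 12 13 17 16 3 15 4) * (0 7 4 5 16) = (0 12 13 9 15 5 16 3 14 17)(1 2)(4 7) = [12, 2, 1, 14, 7, 16, 6, 4, 8, 15, 10, 11, 13, 9, 17, 5, 3, 0]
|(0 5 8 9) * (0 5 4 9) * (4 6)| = |(0 6 4 9 5 8)| = 6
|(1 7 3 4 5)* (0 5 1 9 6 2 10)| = 12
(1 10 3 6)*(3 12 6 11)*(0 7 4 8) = (0 7 4 8)(1 10 12 6)(3 11) = [7, 10, 2, 11, 8, 5, 1, 4, 0, 9, 12, 3, 6]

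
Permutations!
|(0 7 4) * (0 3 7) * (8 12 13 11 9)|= 15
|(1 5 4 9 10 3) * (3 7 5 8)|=15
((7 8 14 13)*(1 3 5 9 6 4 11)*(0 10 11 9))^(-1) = (0 5 3 1 11 10)(4 6 9)(7 13 14 8) = [5, 11, 2, 1, 6, 3, 9, 13, 7, 4, 0, 10, 12, 14, 8]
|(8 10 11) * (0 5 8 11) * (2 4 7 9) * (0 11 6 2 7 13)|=18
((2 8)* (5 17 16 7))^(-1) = (2 8)(5 7 16 17) = [0, 1, 8, 3, 4, 7, 6, 16, 2, 9, 10, 11, 12, 13, 14, 15, 17, 5]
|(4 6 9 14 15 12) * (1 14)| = 7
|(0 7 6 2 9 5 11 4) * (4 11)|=7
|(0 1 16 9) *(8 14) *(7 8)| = |(0 1 16 9)(7 8 14)| = 12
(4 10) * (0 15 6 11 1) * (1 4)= (0 15 6 11 4 10 1)= [15, 0, 2, 3, 10, 5, 11, 7, 8, 9, 1, 4, 12, 13, 14, 6]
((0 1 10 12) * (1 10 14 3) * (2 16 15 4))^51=(2 4 15 16)=[0, 1, 4, 3, 15, 5, 6, 7, 8, 9, 10, 11, 12, 13, 14, 16, 2]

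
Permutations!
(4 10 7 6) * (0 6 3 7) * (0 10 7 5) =(10)(0 6 4 7 3 5) =[6, 1, 2, 5, 7, 0, 4, 3, 8, 9, 10]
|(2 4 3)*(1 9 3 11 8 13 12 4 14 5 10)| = |(1 9 3 2 14 5 10)(4 11 8 13 12)| = 35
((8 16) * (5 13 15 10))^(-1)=(5 10 15 13)(8 16)=[0, 1, 2, 3, 4, 10, 6, 7, 16, 9, 15, 11, 12, 5, 14, 13, 8]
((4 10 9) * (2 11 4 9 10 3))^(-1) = [0, 1, 3, 4, 11, 5, 6, 7, 8, 9, 10, 2] = (2 3 4 11)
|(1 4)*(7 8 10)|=|(1 4)(7 8 10)|=6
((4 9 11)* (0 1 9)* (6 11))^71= (0 4 11 6 9 1)= [4, 0, 2, 3, 11, 5, 9, 7, 8, 1, 10, 6]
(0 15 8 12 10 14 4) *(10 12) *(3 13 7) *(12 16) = [15, 1, 2, 13, 0, 5, 6, 3, 10, 9, 14, 11, 16, 7, 4, 8, 12] = (0 15 8 10 14 4)(3 13 7)(12 16)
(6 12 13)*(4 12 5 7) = (4 12 13 6 5 7) = [0, 1, 2, 3, 12, 7, 5, 4, 8, 9, 10, 11, 13, 6]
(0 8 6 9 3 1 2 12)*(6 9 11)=(0 8 9 3 1 2 12)(6 11)=[8, 2, 12, 1, 4, 5, 11, 7, 9, 3, 10, 6, 0]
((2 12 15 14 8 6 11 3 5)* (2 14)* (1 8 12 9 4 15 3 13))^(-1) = [0, 13, 15, 12, 9, 3, 8, 7, 1, 2, 10, 6, 14, 11, 5, 4] = (1 13 11 6 8)(2 15 4 9)(3 12 14 5)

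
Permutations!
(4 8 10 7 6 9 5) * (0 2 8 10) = (0 2 8)(4 10 7 6 9 5) = [2, 1, 8, 3, 10, 4, 9, 6, 0, 5, 7]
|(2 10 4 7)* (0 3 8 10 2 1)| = |(0 3 8 10 4 7 1)| = 7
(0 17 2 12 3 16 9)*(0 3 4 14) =(0 17 2 12 4 14)(3 16 9) =[17, 1, 12, 16, 14, 5, 6, 7, 8, 3, 10, 11, 4, 13, 0, 15, 9, 2]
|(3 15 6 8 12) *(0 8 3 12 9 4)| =12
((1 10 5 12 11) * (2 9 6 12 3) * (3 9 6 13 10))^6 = (5 13)(9 10) = [0, 1, 2, 3, 4, 13, 6, 7, 8, 10, 9, 11, 12, 5]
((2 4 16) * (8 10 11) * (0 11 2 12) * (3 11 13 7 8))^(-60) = (0 8 4)(2 12 7)(10 16 13) = [8, 1, 12, 3, 0, 5, 6, 2, 4, 9, 16, 11, 7, 10, 14, 15, 13]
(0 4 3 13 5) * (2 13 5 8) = (0 4 3 5)(2 13 8) = [4, 1, 13, 5, 3, 0, 6, 7, 2, 9, 10, 11, 12, 8]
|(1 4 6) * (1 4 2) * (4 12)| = |(1 2)(4 6 12)| = 6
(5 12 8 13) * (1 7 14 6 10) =(1 7 14 6 10)(5 12 8 13) =[0, 7, 2, 3, 4, 12, 10, 14, 13, 9, 1, 11, 8, 5, 6]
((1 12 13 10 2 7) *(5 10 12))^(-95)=[0, 1, 2, 3, 4, 5, 6, 7, 8, 9, 10, 11, 13, 12]=(12 13)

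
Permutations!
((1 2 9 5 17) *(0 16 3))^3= (1 5 2 17 9)= [0, 5, 17, 3, 4, 2, 6, 7, 8, 1, 10, 11, 12, 13, 14, 15, 16, 9]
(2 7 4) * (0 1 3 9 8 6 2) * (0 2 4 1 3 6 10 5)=(0 3 9 8 10 5)(1 6 4 2 7)=[3, 6, 7, 9, 2, 0, 4, 1, 10, 8, 5]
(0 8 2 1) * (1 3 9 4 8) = (0 1)(2 3 9 4 8) = [1, 0, 3, 9, 8, 5, 6, 7, 2, 4]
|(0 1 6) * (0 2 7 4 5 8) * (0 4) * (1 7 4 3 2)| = |(0 7)(1 6)(2 4 5 8 3)| = 10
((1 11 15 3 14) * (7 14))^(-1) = (1 14 7 3 15 11) = [0, 14, 2, 15, 4, 5, 6, 3, 8, 9, 10, 1, 12, 13, 7, 11]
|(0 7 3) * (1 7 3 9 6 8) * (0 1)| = |(0 3 1 7 9 6 8)| = 7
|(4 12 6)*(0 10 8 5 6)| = 7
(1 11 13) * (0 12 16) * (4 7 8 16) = (0 12 4 7 8 16)(1 11 13) = [12, 11, 2, 3, 7, 5, 6, 8, 16, 9, 10, 13, 4, 1, 14, 15, 0]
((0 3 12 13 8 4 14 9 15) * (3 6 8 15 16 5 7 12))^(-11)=(0 6 8 4 14 9 16 5 7 12 13 15)=[6, 1, 2, 3, 14, 7, 8, 12, 4, 16, 10, 11, 13, 15, 9, 0, 5]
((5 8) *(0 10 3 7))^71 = (0 7 3 10)(5 8) = [7, 1, 2, 10, 4, 8, 6, 3, 5, 9, 0]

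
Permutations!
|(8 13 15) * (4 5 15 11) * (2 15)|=7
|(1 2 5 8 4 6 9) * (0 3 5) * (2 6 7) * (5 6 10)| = 11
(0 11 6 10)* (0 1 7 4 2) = (0 11 6 10 1 7 4 2) = [11, 7, 0, 3, 2, 5, 10, 4, 8, 9, 1, 6]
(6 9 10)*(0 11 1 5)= (0 11 1 5)(6 9 10)= [11, 5, 2, 3, 4, 0, 9, 7, 8, 10, 6, 1]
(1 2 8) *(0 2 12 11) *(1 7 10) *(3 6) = (0 2 8 7 10 1 12 11)(3 6) = [2, 12, 8, 6, 4, 5, 3, 10, 7, 9, 1, 0, 11]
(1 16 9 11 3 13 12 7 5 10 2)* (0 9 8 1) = (0 9 11 3 13 12 7 5 10 2)(1 16 8) = [9, 16, 0, 13, 4, 10, 6, 5, 1, 11, 2, 3, 7, 12, 14, 15, 8]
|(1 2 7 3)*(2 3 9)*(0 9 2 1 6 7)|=|(0 9 1 3 6 7 2)|=7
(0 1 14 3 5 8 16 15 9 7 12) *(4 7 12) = (0 1 14 3 5 8 16 15 9 12)(4 7) = [1, 14, 2, 5, 7, 8, 6, 4, 16, 12, 10, 11, 0, 13, 3, 9, 15]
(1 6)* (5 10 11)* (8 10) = (1 6)(5 8 10 11) = [0, 6, 2, 3, 4, 8, 1, 7, 10, 9, 11, 5]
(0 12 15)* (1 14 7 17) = (0 12 15)(1 14 7 17) = [12, 14, 2, 3, 4, 5, 6, 17, 8, 9, 10, 11, 15, 13, 7, 0, 16, 1]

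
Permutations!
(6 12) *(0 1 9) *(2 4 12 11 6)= (0 1 9)(2 4 12)(6 11)= [1, 9, 4, 3, 12, 5, 11, 7, 8, 0, 10, 6, 2]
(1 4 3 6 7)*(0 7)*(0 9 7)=(1 4 3 6 9 7)=[0, 4, 2, 6, 3, 5, 9, 1, 8, 7]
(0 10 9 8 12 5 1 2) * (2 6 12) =[10, 6, 0, 3, 4, 1, 12, 7, 2, 8, 9, 11, 5] =(0 10 9 8 2)(1 6 12 5)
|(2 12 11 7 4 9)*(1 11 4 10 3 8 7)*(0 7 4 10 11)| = |(0 7 11 1)(2 12 10 3 8 4 9)| = 28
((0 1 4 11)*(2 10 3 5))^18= (0 4)(1 11)(2 3)(5 10)= [4, 11, 3, 2, 0, 10, 6, 7, 8, 9, 5, 1]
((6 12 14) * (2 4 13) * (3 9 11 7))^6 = (14)(3 11)(7 9) = [0, 1, 2, 11, 4, 5, 6, 9, 8, 7, 10, 3, 12, 13, 14]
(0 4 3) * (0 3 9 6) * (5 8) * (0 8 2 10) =(0 4 9 6 8 5 2 10) =[4, 1, 10, 3, 9, 2, 8, 7, 5, 6, 0]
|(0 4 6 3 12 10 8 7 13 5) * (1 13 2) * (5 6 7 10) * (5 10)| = |(0 4 7 2 1 13 6 3 12 10 8 5)| = 12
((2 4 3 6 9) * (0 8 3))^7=(9)=[0, 1, 2, 3, 4, 5, 6, 7, 8, 9]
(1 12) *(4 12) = (1 4 12) = [0, 4, 2, 3, 12, 5, 6, 7, 8, 9, 10, 11, 1]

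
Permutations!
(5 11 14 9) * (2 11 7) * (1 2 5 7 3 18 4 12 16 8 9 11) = (1 2)(3 18 4 12 16 8 9 7 5)(11 14) = [0, 2, 1, 18, 12, 3, 6, 5, 9, 7, 10, 14, 16, 13, 11, 15, 8, 17, 4]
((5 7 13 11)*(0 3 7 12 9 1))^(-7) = (0 7 11 12 1 3 13 5 9) = [7, 3, 2, 13, 4, 9, 6, 11, 8, 0, 10, 12, 1, 5]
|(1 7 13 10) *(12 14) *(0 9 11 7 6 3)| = |(0 9 11 7 13 10 1 6 3)(12 14)| = 18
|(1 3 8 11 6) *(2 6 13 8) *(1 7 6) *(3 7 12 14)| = 21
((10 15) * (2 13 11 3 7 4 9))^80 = (15)(2 3 9 11 4 13 7) = [0, 1, 3, 9, 13, 5, 6, 2, 8, 11, 10, 4, 12, 7, 14, 15]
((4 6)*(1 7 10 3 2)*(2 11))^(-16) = [0, 10, 7, 2, 4, 5, 6, 3, 8, 9, 11, 1] = (1 10 11)(2 7 3)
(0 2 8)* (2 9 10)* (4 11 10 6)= (0 9 6 4 11 10 2 8)= [9, 1, 8, 3, 11, 5, 4, 7, 0, 6, 2, 10]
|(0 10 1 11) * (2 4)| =4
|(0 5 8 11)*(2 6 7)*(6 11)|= 7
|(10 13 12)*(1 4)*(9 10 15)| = 10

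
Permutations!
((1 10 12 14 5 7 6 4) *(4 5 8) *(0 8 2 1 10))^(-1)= (0 1 2 14 12 10 4 8)(5 6 7)= [1, 2, 14, 3, 8, 6, 7, 5, 0, 9, 4, 11, 10, 13, 12]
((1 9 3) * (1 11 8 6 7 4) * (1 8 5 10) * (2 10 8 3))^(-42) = (11)(1 2)(9 10) = [0, 2, 1, 3, 4, 5, 6, 7, 8, 10, 9, 11]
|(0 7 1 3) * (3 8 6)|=6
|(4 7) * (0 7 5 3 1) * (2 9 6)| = 6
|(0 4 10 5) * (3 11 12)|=12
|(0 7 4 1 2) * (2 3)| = 6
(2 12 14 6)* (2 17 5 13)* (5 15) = [0, 1, 12, 3, 4, 13, 17, 7, 8, 9, 10, 11, 14, 2, 6, 5, 16, 15] = (2 12 14 6 17 15 5 13)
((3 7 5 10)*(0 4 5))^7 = (0 4 5 10 3 7) = [4, 1, 2, 7, 5, 10, 6, 0, 8, 9, 3]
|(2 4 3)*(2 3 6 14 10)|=|(2 4 6 14 10)|=5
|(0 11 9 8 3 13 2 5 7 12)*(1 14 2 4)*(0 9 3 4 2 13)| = |(0 11 3)(1 14 13 2 5 7 12 9 8 4)| = 30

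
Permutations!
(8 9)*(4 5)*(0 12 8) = [12, 1, 2, 3, 5, 4, 6, 7, 9, 0, 10, 11, 8] = (0 12 8 9)(4 5)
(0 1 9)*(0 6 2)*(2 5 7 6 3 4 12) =[1, 9, 0, 4, 12, 7, 5, 6, 8, 3, 10, 11, 2] =(0 1 9 3 4 12 2)(5 7 6)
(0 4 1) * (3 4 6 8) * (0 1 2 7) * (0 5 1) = (0 6 8 3 4 2 7 5 1) = [6, 0, 7, 4, 2, 1, 8, 5, 3]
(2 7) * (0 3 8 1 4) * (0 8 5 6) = [3, 4, 7, 5, 8, 6, 0, 2, 1] = (0 3 5 6)(1 4 8)(2 7)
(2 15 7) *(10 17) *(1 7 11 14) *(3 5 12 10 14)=[0, 7, 15, 5, 4, 12, 6, 2, 8, 9, 17, 3, 10, 13, 1, 11, 16, 14]=(1 7 2 15 11 3 5 12 10 17 14)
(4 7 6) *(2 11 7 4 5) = (2 11 7 6 5) = [0, 1, 11, 3, 4, 2, 5, 6, 8, 9, 10, 7]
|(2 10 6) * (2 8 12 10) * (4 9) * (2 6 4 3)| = 8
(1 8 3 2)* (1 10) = (1 8 3 2 10) = [0, 8, 10, 2, 4, 5, 6, 7, 3, 9, 1]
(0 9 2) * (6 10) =(0 9 2)(6 10) =[9, 1, 0, 3, 4, 5, 10, 7, 8, 2, 6]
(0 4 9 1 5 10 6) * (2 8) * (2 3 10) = [4, 5, 8, 10, 9, 2, 0, 7, 3, 1, 6] = (0 4 9 1 5 2 8 3 10 6)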